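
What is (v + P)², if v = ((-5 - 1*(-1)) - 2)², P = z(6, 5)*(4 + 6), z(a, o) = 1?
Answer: 2116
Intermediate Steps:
P = 10 (P = 1*(4 + 6) = 1*10 = 10)
v = 36 (v = ((-5 + 1) - 2)² = (-4 - 2)² = (-6)² = 36)
(v + P)² = (36 + 10)² = 46² = 2116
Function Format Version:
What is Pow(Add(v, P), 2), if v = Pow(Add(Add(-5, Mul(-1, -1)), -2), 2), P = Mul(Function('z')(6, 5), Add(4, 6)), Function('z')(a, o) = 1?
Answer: 2116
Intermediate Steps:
P = 10 (P = Mul(1, Add(4, 6)) = Mul(1, 10) = 10)
v = 36 (v = Pow(Add(Add(-5, 1), -2), 2) = Pow(Add(-4, -2), 2) = Pow(-6, 2) = 36)
Pow(Add(v, P), 2) = Pow(Add(36, 10), 2) = Pow(46, 2) = 2116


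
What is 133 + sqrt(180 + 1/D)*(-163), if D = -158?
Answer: 133 - 163*sqrt(4493362)/158 ≈ -2053.8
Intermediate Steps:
133 + sqrt(180 + 1/D)*(-163) = 133 + sqrt(180 + 1/(-158))*(-163) = 133 + sqrt(180 - 1/158)*(-163) = 133 + sqrt(28439/158)*(-163) = 133 + (sqrt(4493362)/158)*(-163) = 133 - 163*sqrt(4493362)/158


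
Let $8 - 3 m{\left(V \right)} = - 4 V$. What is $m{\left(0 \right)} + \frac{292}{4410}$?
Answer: $\frac{6026}{2205} \approx 2.7329$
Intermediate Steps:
$m{\left(V \right)} = \frac{8}{3} + \frac{4 V}{3}$ ($m{\left(V \right)} = \frac{8}{3} - \frac{\left(-4\right) V}{3} = \frac{8}{3} + \frac{4 V}{3}$)
$m{\left(0 \right)} + \frac{292}{4410} = \left(\frac{8}{3} + \frac{4}{3} \cdot 0\right) + \frac{292}{4410} = \left(\frac{8}{3} + 0\right) + 292 \cdot \frac{1}{4410} = \frac{8}{3} + \frac{146}{2205} = \frac{6026}{2205}$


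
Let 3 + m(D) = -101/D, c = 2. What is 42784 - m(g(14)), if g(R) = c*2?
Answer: 171249/4 ≈ 42812.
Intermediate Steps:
g(R) = 4 (g(R) = 2*2 = 4)
m(D) = -3 - 101/D
42784 - m(g(14)) = 42784 - (-3 - 101/4) = 42784 - 1*(-113/4) = 42784 + 113/4 = 171249/4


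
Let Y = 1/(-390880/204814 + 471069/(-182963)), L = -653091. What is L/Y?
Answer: 54859024741073073/18736691941 ≈ 2.9279e+6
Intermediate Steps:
Y = -18736691941/83999051803 (Y = 1/(-390880*1/204814 + 471069*(-1/182963)) = 1/(-195440/102407 - 471069/182963) = 1/(-83999051803/18736691941) = -18736691941/83999051803 ≈ -0.22306)
L/Y = -653091/(-18736691941/83999051803) = -653091*(-83999051803/18736691941) = 54859024741073073/18736691941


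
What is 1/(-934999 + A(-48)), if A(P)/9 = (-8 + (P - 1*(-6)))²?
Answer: -1/912499 ≈ -1.0959e-6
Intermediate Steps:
A(P) = 9*(-2 + P)² (A(P) = 9*(-8 + (P - 1*(-6)))² = 9*(-8 + (P + 6))² = 9*(-8 + (6 + P))² = 9*(-2 + P)²)
1/(-934999 + A(-48)) = 1/(-934999 + 9*(-2 - 48)²) = 1/(-934999 + 9*(-50)²) = 1/(-934999 + 9*2500) = 1/(-934999 + 22500) = 1/(-912499) = -1/912499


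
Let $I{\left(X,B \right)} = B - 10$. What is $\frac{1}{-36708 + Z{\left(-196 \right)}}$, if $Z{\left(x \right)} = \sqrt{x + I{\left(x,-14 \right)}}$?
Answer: $- \frac{9177}{336869371} - \frac{i \sqrt{55}}{673738742} \approx -2.7242 \cdot 10^{-5} - 1.1008 \cdot 10^{-8} i$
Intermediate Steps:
$I{\left(X,B \right)} = -10 + B$
$Z{\left(x \right)} = \sqrt{-24 + x}$ ($Z{\left(x \right)} = \sqrt{x - 24} = \sqrt{-24 + x}$)
$\frac{1}{-36708 + Z{\left(-196 \right)}} = \frac{1}{-36708 + \sqrt{-24 - 196}} = \frac{1}{-36708 + \sqrt{-220}} = \frac{1}{-36708 + 2 i \sqrt{55}}$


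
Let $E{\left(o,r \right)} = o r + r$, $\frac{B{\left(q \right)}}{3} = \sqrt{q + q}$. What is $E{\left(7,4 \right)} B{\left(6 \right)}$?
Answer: $192 \sqrt{3} \approx 332.55$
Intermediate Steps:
$B{\left(q \right)} = 3 \sqrt{2} \sqrt{q}$ ($B{\left(q \right)} = 3 \sqrt{q + q} = 3 \sqrt{2 q} = 3 \sqrt{2} \sqrt{q}$)
$E{\left(o,r \right)} = r + o r$
$E{\left(7,4 \right)} B{\left(6 \right)} = 4 \left(1 + 7\right) 3 \sqrt{2} \sqrt{6} = 4 \cdot 8 \cdot 6 \sqrt{3} = 32 \cdot 6 \sqrt{3} = 192 \sqrt{3}$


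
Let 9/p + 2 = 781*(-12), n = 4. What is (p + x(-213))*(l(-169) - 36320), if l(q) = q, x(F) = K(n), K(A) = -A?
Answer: 1368519945/9374 ≈ 1.4599e+5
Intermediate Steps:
x(F) = -4 (x(F) = -1*4 = -4)
p = -9/9374 (p = 9/(-2 + 781*(-12)) = 9/(-2 - 9372) = 9/(-9374) = 9*(-1/9374) = -9/9374 ≈ -0.00096010)
(p + x(-213))*(l(-169) - 36320) = (-9/9374 - 4)*(-169 - 36320) = -37505/9374*(-36489) = 1368519945/9374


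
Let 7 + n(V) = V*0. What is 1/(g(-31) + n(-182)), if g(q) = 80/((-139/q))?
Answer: 139/1507 ≈ 0.092236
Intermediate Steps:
n(V) = -7 (n(V) = -7 + V*0 = -7 + 0 = -7)
g(q) = -80*q/139 (g(q) = 80*(-q/139) = -80*q/139)
1/(g(-31) + n(-182)) = 1/(-80/139*(-31) - 7) = 1/(2480/139 - 7) = 1/(1507/139) = 139/1507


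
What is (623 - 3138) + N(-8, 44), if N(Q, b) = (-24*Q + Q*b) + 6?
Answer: -2669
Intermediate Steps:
N(Q, b) = 6 - 24*Q + Q*b
(623 - 3138) + N(-8, 44) = (623 - 3138) + (6 - 24*(-8) - 8*44) = -2515 + (6 + 192 - 352) = -2515 - 154 = -2669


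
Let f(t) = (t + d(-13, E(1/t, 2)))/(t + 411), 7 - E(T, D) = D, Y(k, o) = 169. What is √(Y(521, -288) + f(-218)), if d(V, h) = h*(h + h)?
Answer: √6262657/193 ≈ 12.966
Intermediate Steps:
E(T, D) = 7 - D
d(V, h) = 2*h² (d(V, h) = h*(2*h) = 2*h²)
f(t) = (50 + t)/(411 + t) (f(t) = (t + 2*(7 - 1*2)²)/(t + 411) = (t + 2*(7 - 2)²)/(411 + t) = (t + 2*5²)/(411 + t) = (t + 2*25)/(411 + t) = (t + 50)/(411 + t) = (50 + t)/(411 + t))
√(Y(521, -288) + f(-218)) = √(169 + (50 - 218)/(411 - 218)) = √(169 - 168/193) = √(32449/193) = √6262657/193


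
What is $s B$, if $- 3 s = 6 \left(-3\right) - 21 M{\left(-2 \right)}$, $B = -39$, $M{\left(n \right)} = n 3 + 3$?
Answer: $585$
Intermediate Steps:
$M{\left(n \right)} = 3 + 3 n$ ($M{\left(n \right)} = 3 n + 3 = 3 + 3 n$)
$s = -15$ ($s = - \frac{6 \left(-3\right) - 21 \left(3 + 3 \left(-2\right)\right)}{3} = - \frac{-18 - 21 \left(3 - 6\right)}{3} = - \frac{-18 - -63}{3} = - \frac{-18 + 63}{3} = \left(- \frac{1}{3}\right) 45 = -15$)
$s B = \left(-15\right) \left(-39\right) = 585$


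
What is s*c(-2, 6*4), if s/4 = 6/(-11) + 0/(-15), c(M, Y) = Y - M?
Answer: -624/11 ≈ -56.727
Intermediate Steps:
s = -24/11 (s = 4*(6/(-11) + 0/(-15)) = 4*(6*(-1/11) + 0*(-1/15)) = 4*(-6/11 + 0) = 4*(-6/11) = -24/11 ≈ -2.1818)
s*c(-2, 6*4) = -24*(6*4 - 1*(-2))/11 = -24*(24 + 2)/11 = -24/11*26 = -624/11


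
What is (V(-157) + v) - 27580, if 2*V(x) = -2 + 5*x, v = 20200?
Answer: -15547/2 ≈ -7773.5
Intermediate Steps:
V(x) = -1 + 5*x/2 (V(x) = (-2 + 5*x)/2 = -1 + 5*x/2)
(V(-157) + v) - 27580 = ((-1 + (5/2)*(-157)) + 20200) - 27580 = ((-1 - 785/2) + 20200) - 27580 = (-787/2 + 20200) - 27580 = 39613/2 - 27580 = -15547/2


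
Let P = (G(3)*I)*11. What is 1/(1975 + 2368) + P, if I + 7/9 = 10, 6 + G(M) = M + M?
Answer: 1/4343 ≈ 0.00023026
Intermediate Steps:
G(M) = -6 + 2*M (G(M) = -6 + (M + M) = -6 + 2*M)
I = 83/9 (I = -7/9 + 10 = 83/9 ≈ 9.2222)
P = 0 (P = ((-6 + 2*3)*(83/9))*11 = ((-6 + 6)*(83/9))*11 = (0*(83/9))*11 = 0*11 = 0)
1/(1975 + 2368) + P = 1/(1975 + 2368) + 0 = 1/4343 + 0 = 1/4343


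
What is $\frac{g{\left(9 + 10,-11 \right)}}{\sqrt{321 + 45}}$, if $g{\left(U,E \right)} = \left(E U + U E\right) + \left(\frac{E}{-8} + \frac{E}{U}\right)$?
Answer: $- \frac{63415 \sqrt{366}}{55632} \approx -21.808$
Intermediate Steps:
$g{\left(U,E \right)} = - \frac{E}{8} + \frac{E}{U} + 2 E U$ ($g{\left(U,E \right)} = \left(E U + E U\right) + \left(E \left(- \frac{1}{8}\right) + \frac{E}{U}\right) = 2 E U - \left(\frac{E}{8} - \frac{E}{U}\right) = - \frac{E}{8} + \frac{E}{U} + 2 E U$)
$\frac{g{\left(9 + 10,-11 \right)}}{\sqrt{321 + 45}} = \frac{\left(- \frac{1}{8}\right) \left(-11\right) - \frac{11}{9 + 10} + 2 \left(-11\right) \left(9 + 10\right)}{\sqrt{321 + 45}} = \frac{\frac{11}{8} - \frac{11}{19} + 2 \left(-11\right) 19}{\sqrt{366}} = \left(\frac{11}{8} - \frac{11}{19} - 418\right) \frac{\sqrt{366}}{366} = - \frac{63415 \frac{\sqrt{366}}{366}}{152} = - \frac{63415 \sqrt{366}}{55632}$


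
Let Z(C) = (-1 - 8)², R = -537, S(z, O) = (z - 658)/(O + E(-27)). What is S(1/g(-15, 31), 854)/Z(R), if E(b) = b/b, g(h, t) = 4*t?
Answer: -27197/2862540 ≈ -0.0095010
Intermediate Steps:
E(b) = 1
S(z, O) = (-658 + z)/(1 + O) (S(z, O) = (z - 658)/(O + 1) = (-658 + z)/(1 + O))
Z(C) = 81 (Z(C) = (-9)² = 81)
S(1/g(-15, 31), 854)/Z(R) = ((-658 + 1/(4*31))/(1 + 854))/81 = ((-658 + 1/124)/855)*(1/81) = ((1/855)*(-81591/124))*(1/81) = -27197/35340*1/81 = -27197/2862540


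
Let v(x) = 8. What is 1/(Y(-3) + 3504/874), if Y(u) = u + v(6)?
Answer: 437/3937 ≈ 0.11100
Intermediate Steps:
Y(u) = 8 + u (Y(u) = u + 8 = 8 + u)
1/(Y(-3) + 3504/874) = 1/((8 - 3) + 3504/874) = 1/(5 + 3504*(1/874)) = 1/(5 + 1752/437) = 1/(3937/437) = 437/3937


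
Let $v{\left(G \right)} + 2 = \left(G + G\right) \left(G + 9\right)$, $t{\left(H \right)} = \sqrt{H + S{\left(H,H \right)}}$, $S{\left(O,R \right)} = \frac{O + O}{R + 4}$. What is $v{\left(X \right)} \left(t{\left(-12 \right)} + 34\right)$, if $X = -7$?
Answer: $-1020 - 90 i \approx -1020.0 - 90.0 i$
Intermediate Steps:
$S{\left(O,R \right)} = \frac{2 O}{4 + R}$
$t{\left(H \right)} = \sqrt{H + \frac{2 H}{4 + H}}$
$v{\left(G \right)} = -2 + 2 G \left(9 + G\right)$ ($v{\left(G \right)} = -2 + \left(G + G\right) \left(G + 9\right) = -2 + 2 G \left(9 + G\right)$)
$v{\left(X \right)} \left(t{\left(-12 \right)} + 34\right) = \left(-2 + 2 \left(-7\right)^{2} + 18 \left(-7\right)\right) \left(\sqrt{- \frac{12 \left(6 - 12\right)}{4 - 12}} + 34\right) = \left(-2 + 2 \cdot 49 - 126\right) \left(\sqrt{\left(-12\right) \frac{1}{-8} \left(-6\right)} + 34\right) = \left(-2 + 98 - 126\right) \left(\sqrt{\left(-12\right) \left(- \frac{1}{8}\right) \left(-6\right)} + 34\right) = - 30 \left(\sqrt{-9} + 34\right) = - 30 \left(3 i + 34\right) = - 30 \left(34 + 3 i\right) = -1020 - 90 i$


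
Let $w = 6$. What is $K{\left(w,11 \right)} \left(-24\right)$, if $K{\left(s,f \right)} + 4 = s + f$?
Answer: $-312$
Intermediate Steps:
$K{\left(s,f \right)} = -4 + f + s$ ($K{\left(s,f \right)} = -4 + \left(s + f\right) = -4 + \left(f + s\right) = -4 + f + s$)
$K{\left(w,11 \right)} \left(-24\right) = \left(-4 + 11 + 6\right) \left(-24\right) = 13 \left(-24\right) = -312$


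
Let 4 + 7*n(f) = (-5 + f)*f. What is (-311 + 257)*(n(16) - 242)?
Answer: 82188/7 ≈ 11741.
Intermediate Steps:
n(f) = -4/7 + f*(-5 + f)/7 (n(f) = -4/7 + ((-5 + f)*f)/7 = -4/7 + (f*(-5 + f))/7 = -4/7 + f*(-5 + f)/7)
(-311 + 257)*(n(16) - 242) = (-311 + 257)*((-4/7 - 5/7*16 + (⅐)*16²) - 242) = -54*((-4/7 - 80/7 + (⅐)*256) - 242) = -54*((-4/7 - 80/7 + 256/7) - 242) = -54*(172/7 - 242) = -54*(-1522/7) = 82188/7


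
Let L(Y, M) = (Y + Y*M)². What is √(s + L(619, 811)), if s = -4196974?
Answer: √252630709410 ≈ 5.0262e+5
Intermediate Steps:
L(Y, M) = (Y + M*Y)²
√(s + L(619, 811)) = √(-4196974 + 619²*(1 + 811)²) = √(-4196974 + 383161*812²) = √(-4196974 + 383161*659344) = √(-4196974 + 252634906384) = √252630709410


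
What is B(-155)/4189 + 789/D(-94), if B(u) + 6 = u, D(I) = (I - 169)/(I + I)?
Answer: 2362435/4189 ≈ 563.96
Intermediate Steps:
D(I) = (-169 + I)/(2*I) (D(I) = (-169 + I)/((2*I)) = (-169 + I)*(1/(2*I)) = (-169 + I)/(2*I))
B(u) = -6 + u
B(-155)/4189 + 789/D(-94) = (-6 - 155)/4189 + 789/(((½)*(-169 - 94)/(-94))) = -161*1/4189 + 789/(((½)*(-1/94)*(-263))) = -161/4189 + 789/(263/188) = -161/4189 + 789*(188/263) = -161/4189 + 564 = 2362435/4189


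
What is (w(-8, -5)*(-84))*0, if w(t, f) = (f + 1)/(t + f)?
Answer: 0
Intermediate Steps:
w(t, f) = (1 + f)/(f + t)
(w(-8, -5)*(-84))*0 = (((1 - 5)/(-5 - 8))*(-84))*0 = ((-4/(-13))*(-84))*0 = (-1/13*(-4)*(-84))*0 = ((4/13)*(-84))*0 = -336/13*0 = 0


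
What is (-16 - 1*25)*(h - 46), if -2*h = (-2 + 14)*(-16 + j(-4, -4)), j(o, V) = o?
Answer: -3034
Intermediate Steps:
h = 120 (h = -(-2 + 14)*(-16 - 4)/2 = -6*(-20) = -½*(-240) = 120)
(-16 - 1*25)*(h - 46) = (-16 - 1*25)*(120 - 46) = (-16 - 25)*74 = -41*74 = -3034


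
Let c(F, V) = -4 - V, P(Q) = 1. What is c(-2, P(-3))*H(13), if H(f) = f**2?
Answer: -845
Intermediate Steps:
c(-2, P(-3))*H(13) = (-4 - 1*1)*13**2 = (-4 - 1)*169 = -5*169 = -845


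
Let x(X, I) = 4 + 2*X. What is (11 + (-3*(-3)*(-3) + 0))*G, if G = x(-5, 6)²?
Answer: -576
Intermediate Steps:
G = 36 (G = (4 + 2*(-5))² = (4 - 10)² = (-6)² = 36)
(11 + (-3*(-3)*(-3) + 0))*G = (11 + (-3*(-3)*(-3) + 0))*36 = (11 + (9*(-3) + 0))*36 = (11 + (-27 + 0))*36 = (11 - 27)*36 = -16*36 = -576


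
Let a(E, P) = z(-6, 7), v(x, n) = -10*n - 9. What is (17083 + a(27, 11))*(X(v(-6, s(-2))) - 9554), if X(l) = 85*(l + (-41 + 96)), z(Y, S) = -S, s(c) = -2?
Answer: -67347744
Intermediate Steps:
v(x, n) = -9 - 10*n
a(E, P) = -7 (a(E, P) = -1*7 = -7)
X(l) = 4675 + 85*l (X(l) = 85*(l + 55) = 85*(55 + l) = 4675 + 85*l)
(17083 + a(27, 11))*(X(v(-6, s(-2))) - 9554) = (17083 - 7)*((4675 + 85*(-9 - 10*(-2))) - 9554) = 17076*((4675 + 85*(-9 + 20)) - 9554) = 17076*((4675 + 85*11) - 9554) = 17076*((4675 + 935) - 9554) = 17076*(5610 - 9554) = 17076*(-3944) = -67347744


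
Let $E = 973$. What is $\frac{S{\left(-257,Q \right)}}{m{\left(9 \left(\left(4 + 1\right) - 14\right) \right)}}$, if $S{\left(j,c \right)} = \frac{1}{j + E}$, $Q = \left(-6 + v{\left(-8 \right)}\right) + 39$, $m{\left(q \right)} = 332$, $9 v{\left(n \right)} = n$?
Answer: $\frac{1}{237712} \approx 4.2068 \cdot 10^{-6}$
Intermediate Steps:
$v{\left(n \right)} = \frac{n}{9}$
$Q = \frac{289}{9}$ ($Q = \left(-6 + \frac{1}{9} \left(-8\right)\right) + 39 = \left(-6 - \frac{8}{9}\right) + 39 = - \frac{62}{9} + 39 = \frac{289}{9} \approx 32.111$)
$S{\left(j,c \right)} = \frac{1}{973 + j}$ ($S{\left(j,c \right)} = \frac{1}{j + 973} = \frac{1}{973 + j}$)
$\frac{S{\left(-257,Q \right)}}{m{\left(9 \left(\left(4 + 1\right) - 14\right) \right)}} = \frac{1}{\left(973 - 257\right) 332} = \frac{1}{716} \cdot \frac{1}{332} = \frac{1}{237712}$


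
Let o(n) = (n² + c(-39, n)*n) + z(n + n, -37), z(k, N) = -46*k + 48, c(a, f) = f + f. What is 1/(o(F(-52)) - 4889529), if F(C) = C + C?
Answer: -1/4847465 ≈ -2.0629e-7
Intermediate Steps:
c(a, f) = 2*f
z(k, N) = 48 - 46*k
F(C) = 2*C
o(n) = 48 - 92*n + 3*n² (o(n) = (n² + (2*n)*n) + (48 - 46*(n + n)) = (n² + 2*n²) + (48 - 92*n) = 3*n² + (48 - 92*n) = 48 - 92*n + 3*n²)
1/(o(F(-52)) - 4889529) = 1/((48 - 184*(-52) + 3*(2*(-52))²) - 4889529) = 1/((48 - 92*(-104) + 3*(-104)²) - 4889529) = 1/((48 + 9568 + 3*10816) - 4889529) = 1/((48 + 9568 + 32448) - 4889529) = 1/(42064 - 4889529) = 1/(-4847465) = -1/4847465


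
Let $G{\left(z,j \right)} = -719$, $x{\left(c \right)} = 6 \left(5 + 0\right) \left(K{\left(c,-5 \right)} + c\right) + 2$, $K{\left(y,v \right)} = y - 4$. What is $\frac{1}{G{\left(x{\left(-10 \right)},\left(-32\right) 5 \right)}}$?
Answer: $- \frac{1}{719} \approx -0.0013908$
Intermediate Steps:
$K{\left(y,v \right)} = -4 + y$
$x{\left(c \right)} = -118 + 60 c$ ($x{\left(c \right)} = 6 \left(5 + 0\right) \left(\left(-4 + c\right) + c\right) + 2 = 6 \cdot 5 \left(-4 + 2 c\right) + 2 = 6 \left(-20 + 10 c\right) + 2 = \left(-120 + 60 c\right) + 2 = -118 + 60 c$)
$\frac{1}{G{\left(x{\left(-10 \right)},\left(-32\right) 5 \right)}} = \frac{1}{-719} = - \frac{1}{719}$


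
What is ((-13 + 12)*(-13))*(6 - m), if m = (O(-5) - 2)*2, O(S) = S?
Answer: 260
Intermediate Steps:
m = -14 (m = (-5 - 2)*2 = -7*2 = -14)
((-13 + 12)*(-13))*(6 - m) = ((-13 + 12)*(-13))*(6 - 1*(-14)) = (-1*(-13))*(6 + 14) = 13*20 = 260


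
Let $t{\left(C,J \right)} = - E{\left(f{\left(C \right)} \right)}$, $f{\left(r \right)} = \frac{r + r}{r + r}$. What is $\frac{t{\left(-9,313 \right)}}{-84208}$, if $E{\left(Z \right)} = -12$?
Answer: $- \frac{3}{21052} \approx -0.0001425$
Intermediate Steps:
$f{\left(r \right)} = 1$ ($f{\left(r \right)} = \frac{2 r}{2 r} = 2 r \frac{1}{2 r} = 1$)
$t{\left(C,J \right)} = 12$ ($t{\left(C,J \right)} = \left(-1\right) \left(-12\right) = 12$)
$\frac{t{\left(-9,313 \right)}}{-84208} = \frac{12}{-84208} = 12 \left(- \frac{1}{84208}\right) = - \frac{3}{21052}$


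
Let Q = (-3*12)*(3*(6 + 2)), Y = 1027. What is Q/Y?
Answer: -864/1027 ≈ -0.84129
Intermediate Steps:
Q = -864 (Q = -108*8 = -36*24 = -864)
Q/Y = -864/1027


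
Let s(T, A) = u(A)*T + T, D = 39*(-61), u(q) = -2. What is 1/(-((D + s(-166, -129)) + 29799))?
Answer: -1/27586 ≈ -3.6250e-5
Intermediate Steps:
D = -2379
s(T, A) = -T (s(T, A) = -2*T + T = -T)
1/(-((D + s(-166, -129)) + 29799)) = 1/(-((-2379 - 1*(-166)) + 29799)) = 1/(-((-2379 + 166) + 29799)) = 1/(-(-2213 + 29799)) = 1/(-1*27586) = 1/(-27586) = -1/27586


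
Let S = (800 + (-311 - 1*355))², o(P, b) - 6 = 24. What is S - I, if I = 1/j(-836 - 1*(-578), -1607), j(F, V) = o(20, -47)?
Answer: 538679/30 ≈ 17956.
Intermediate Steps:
o(P, b) = 30 (o(P, b) = 6 + 24 = 30)
j(F, V) = 30
I = 1/30 ≈ 0.033333
S = 17956 (S = (800 + (-311 - 355))² = (800 - 666)² = 134² = 17956)
S - I = 17956 - 1*1/30 = 17956 - 1/30 = 538679/30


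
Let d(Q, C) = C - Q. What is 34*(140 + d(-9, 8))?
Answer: 5338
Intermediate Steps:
34*(140 + d(-9, 8)) = 34*(140 + (8 - 1*(-9))) = 34*(140 + (8 + 9)) = 34*(140 + 17) = 34*157 = 5338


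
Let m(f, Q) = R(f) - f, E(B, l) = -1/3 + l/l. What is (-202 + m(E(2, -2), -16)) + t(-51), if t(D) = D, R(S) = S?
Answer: -253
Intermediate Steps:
E(B, l) = 2/3 (E(B, l) = -1*1/3 + 1 = -1/3 + 1 = 2/3)
m(f, Q) = 0 (m(f, Q) = f - f = 0)
(-202 + m(E(2, -2), -16)) + t(-51) = (-202 + 0) - 51 = -202 - 51 = -253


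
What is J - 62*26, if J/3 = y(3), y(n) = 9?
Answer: -1585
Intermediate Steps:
J = 27 (J = 3*9 = 27)
J - 62*26 = 27 - 62*26 = 27 - 1612 = -1585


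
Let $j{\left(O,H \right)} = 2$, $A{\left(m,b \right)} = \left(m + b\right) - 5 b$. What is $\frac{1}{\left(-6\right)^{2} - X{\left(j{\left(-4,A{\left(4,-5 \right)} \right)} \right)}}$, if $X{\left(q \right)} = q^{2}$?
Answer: $\frac{1}{32} \approx 0.03125$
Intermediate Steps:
$A{\left(m,b \right)} = m - 4 b$ ($A{\left(m,b \right)} = \left(b + m\right) - 5 b = m - 4 b$)
$\frac{1}{\left(-6\right)^{2} - X{\left(j{\left(-4,A{\left(4,-5 \right)} \right)} \right)}} = \frac{1}{\left(-6\right)^{2} - 2^{2}} = \frac{1}{36 - 4} = \frac{1}{32}$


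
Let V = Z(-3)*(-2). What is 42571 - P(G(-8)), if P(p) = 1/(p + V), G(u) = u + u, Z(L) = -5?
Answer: 255427/6 ≈ 42571.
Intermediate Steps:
G(u) = 2*u
V = 10 (V = -5*(-2) = 10)
P(p) = 1/(10 + p) (P(p) = 1/(p + 10) = 1/(10 + p))
42571 - P(G(-8)) = 42571 - 1/(10 + 2*(-8)) = 42571 - 1/(10 - 16) = 42571 - 1/(-6) = 42571 - 1*(-⅙) = 42571 + ⅙ = 255427/6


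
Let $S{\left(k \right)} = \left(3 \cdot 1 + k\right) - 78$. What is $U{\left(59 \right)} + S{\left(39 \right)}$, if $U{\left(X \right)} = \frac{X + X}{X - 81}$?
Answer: $- \frac{455}{11} \approx -41.364$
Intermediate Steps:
$U{\left(X \right)} = \frac{2 X}{-81 + X}$
$S{\left(k \right)} = -75 + k$ ($S{\left(k \right)} = \left(3 + k\right) - 78 = -75 + k$)
$U{\left(59 \right)} + S{\left(39 \right)} = 2 \cdot 59 \frac{1}{-81 + 59} + \left(-75 + 39\right) = 2 \cdot 59 \frac{1}{-22} - 36 = 2 \cdot 59 \left(- \frac{1}{22}\right) - 36 = - \frac{59}{11} - 36 = - \frac{455}{11}$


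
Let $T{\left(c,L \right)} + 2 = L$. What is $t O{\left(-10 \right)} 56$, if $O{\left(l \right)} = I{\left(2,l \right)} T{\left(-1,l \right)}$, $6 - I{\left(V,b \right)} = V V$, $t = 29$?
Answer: $-38976$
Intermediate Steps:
$T{\left(c,L \right)} = -2 + L$
$I{\left(V,b \right)} = 6 - V^{2}$ ($I{\left(V,b \right)} = 6 - V V = 6 - V^{2}$)
$O{\left(l \right)} = -4 + 2 l$ ($O{\left(l \right)} = \left(6 - 2^{2}\right) \left(-2 + l\right) = \left(6 - 4\right) \left(-2 + l\right) = 2 \left(-2 + l\right) = -4 + 2 l$)
$t O{\left(-10 \right)} 56 = 29 \left(-4 + 2 \left(-10\right)\right) 56 = 29 \left(-4 - 20\right) 56 = 29 \left(-24\right) 56 = \left(-696\right) 56 = -38976$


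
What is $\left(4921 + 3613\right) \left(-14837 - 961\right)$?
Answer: $-134820132$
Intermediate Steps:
$\left(4921 + 3613\right) \left(-14837 - 961\right) = 8534 \left(-15798\right) = -134820132$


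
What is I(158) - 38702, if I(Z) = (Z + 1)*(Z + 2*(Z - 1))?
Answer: 36346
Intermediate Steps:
I(Z) = (1 + Z)*(-2 + 3*Z) (I(Z) = (1 + Z)*(Z + 2*(-1 + Z)) = (1 + Z)*(Z + (-2 + 2*Z)) = (1 + Z)*(-2 + 3*Z))
I(158) - 38702 = (-2 + 158 + 3*158²) - 38702 = (-2 + 158 + 3*24964) - 38702 = (-2 + 158 + 74892) - 38702 = 75048 - 38702 = 36346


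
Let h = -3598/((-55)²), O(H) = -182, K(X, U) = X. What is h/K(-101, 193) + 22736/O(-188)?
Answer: -496125826/3971825 ≈ -124.91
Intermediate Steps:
h = -3598/3025 ≈ -1.1894
h/K(-101, 193) + 22736/O(-188) = -3598/3025/(-101) + 22736/(-182) = -3598/3025*(-1/101) + 22736*(-1/182) = 3598/305525 - 1624/13 = -496125826/3971825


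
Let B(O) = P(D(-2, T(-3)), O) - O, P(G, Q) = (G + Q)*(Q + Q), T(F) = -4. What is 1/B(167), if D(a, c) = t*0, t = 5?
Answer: 1/55611 ≈ 1.7982e-5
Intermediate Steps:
D(a, c) = 0 (D(a, c) = 5*0 = 0)
P(G, Q) = 2*Q*(G + Q) (P(G, Q) = (G + Q)*(2*Q) = 2*Q*(G + Q))
B(O) = -O + 2*O² (B(O) = 2*O*(0 + O) - O = 2*O*O - O = 2*O² - O = -O + 2*O²)
1/B(167) = 1/(167*(-1 + 2*167)) = 1/(167*(-1 + 334)) = 1/(167*333) = 1/55611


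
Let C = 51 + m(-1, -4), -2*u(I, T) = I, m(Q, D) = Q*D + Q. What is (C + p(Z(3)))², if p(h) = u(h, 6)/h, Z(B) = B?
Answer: 11449/4 ≈ 2862.3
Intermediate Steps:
m(Q, D) = Q + D*Q (m(Q, D) = D*Q + Q = Q + D*Q)
u(I, T) = -I/2
C = 54 (C = 51 - (1 - 4) = 51 - 1*(-3) = 51 + 3 = 54)
p(h) = -½ (p(h) = (-h/2)/h = -½)
(C + p(Z(3)))² = (54 - ½)² = (107/2)² = 11449/4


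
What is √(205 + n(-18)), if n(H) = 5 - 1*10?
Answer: 10*√2 ≈ 14.142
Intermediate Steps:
n(H) = -5 (n(H) = 5 - 10 = -5)
√(205 + n(-18)) = √(205 - 5) = √200 = 10*√2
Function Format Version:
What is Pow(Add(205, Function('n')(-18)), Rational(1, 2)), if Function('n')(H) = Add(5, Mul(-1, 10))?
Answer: Mul(10, Pow(2, Rational(1, 2))) ≈ 14.142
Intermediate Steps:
Function('n')(H) = -5 (Function('n')(H) = Add(5, -10) = -5)
Pow(Add(205, Function('n')(-18)), Rational(1, 2)) = Pow(Add(205, -5), Rational(1, 2)) = Pow(200, Rational(1, 2)) = Mul(10, Pow(2, Rational(1, 2)))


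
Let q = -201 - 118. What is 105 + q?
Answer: -214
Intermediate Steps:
q = -319
105 + q = 105 - 319 = -214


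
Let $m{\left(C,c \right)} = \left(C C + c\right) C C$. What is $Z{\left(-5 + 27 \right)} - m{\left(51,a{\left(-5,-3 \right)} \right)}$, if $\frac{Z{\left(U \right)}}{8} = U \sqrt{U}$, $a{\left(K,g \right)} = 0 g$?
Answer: $-6765201 + 176 \sqrt{22} \approx -6.7644 \cdot 10^{6}$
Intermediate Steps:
$a{\left(K,g \right)} = 0$
$m{\left(C,c \right)} = C^{2} \left(c + C^{2}\right)$ ($m{\left(C,c \right)} = \left(C^{2} + c\right) C C = \left(c + C^{2}\right) C C = C \left(c + C^{2}\right) C = C^{2} \left(c + C^{2}\right)$)
$Z{\left(U \right)} = 8 U^{\frac{3}{2}}$ ($Z{\left(U \right)} = 8 U \sqrt{U} = 8 U^{\frac{3}{2}}$)
$Z{\left(-5 + 27 \right)} - m{\left(51,a{\left(-5,-3 \right)} \right)} = 8 \left(-5 + 27\right)^{\frac{3}{2}} - 51^{2} \left(0 + 51^{2}\right) = 8 \cdot 22^{\frac{3}{2}} - 2601 \left(0 + 2601\right) = 8 \cdot 22 \sqrt{22} - 2601 \cdot 2601 = 176 \sqrt{22} - 6765201 = -6765201 + 176 \sqrt{22}$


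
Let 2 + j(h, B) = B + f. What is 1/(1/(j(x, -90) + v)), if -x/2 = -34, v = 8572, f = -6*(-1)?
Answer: 8486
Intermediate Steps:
f = 6
x = 68 (x = -2*(-34) = 68)
j(h, B) = 4 + B (j(h, B) = -2 + (B + 6) = -2 + (6 + B) = 4 + B)
1/(1/(j(x, -90) + v)) = 1/(1/((4 - 90) + 8572)) = 1/(1/(-86 + 8572)) = 1/(1/8486) = 8486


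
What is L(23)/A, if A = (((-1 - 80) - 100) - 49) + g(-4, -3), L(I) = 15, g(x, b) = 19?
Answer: -15/211 ≈ -0.071090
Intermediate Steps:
A = -211 (A = (((-1 - 80) - 100) - 49) + 19 = ((-81 - 100) - 49) + 19 = (-181 - 49) + 19 = -230 + 19 = -211)
L(23)/A = 15/(-211) = 15*(-1/211) = -15/211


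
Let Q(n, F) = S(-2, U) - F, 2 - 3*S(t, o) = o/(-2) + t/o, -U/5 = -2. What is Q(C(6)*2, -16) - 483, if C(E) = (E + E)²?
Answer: -2323/5 ≈ -464.60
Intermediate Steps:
U = 10 (U = -5*(-2) = 10)
C(E) = 4*E² (C(E) = (2*E)² = 4*E²)
S(t, o) = ⅔ + o/6 - t/(3*o) (S(t, o) = ⅔ - (o/(-2) + t/o)/3 = ⅔ - (o*(-½) + t/o)/3 = ⅔ - (-o/2 + t/o)/3 = ⅔ + (o/6 - t/(3*o)) = ⅔ + o/6 - t/(3*o))
Q(n, F) = 12/5 - F (Q(n, F) = (⅙)*(-2*(-2) + 10*(4 + 10))/10 - F = (⅙)*(⅒)*(4 + 10*14) - F = (⅙)*(⅒)*(4 + 140) - F = (⅙)*(⅒)*144 - F = 12/5 - F)
Q(C(6)*2, -16) - 483 = (12/5 - 1*(-16)) - 483 = (12/5 + 16) - 483 = 92/5 - 483 = -2323/5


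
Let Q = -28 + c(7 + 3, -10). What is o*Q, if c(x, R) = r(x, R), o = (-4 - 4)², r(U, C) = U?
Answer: -1152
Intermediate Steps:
o = 64 (o = (-8)² = 64)
c(x, R) = x
Q = -18 (Q = -28 + (7 + 3) = -28 + 10 = -18)
o*Q = 64*(-18) = -1152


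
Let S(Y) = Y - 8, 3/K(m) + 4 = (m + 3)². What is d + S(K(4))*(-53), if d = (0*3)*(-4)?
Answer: 6307/15 ≈ 420.47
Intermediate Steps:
K(m) = 3/(-4 + (3 + m)²) (K(m) = 3/(-4 + (m + 3)²) = 3/(-4 + (3 + m)²))
S(Y) = -8 + Y
d = 0 (d = 0*(-4) = 0)
d + S(K(4))*(-53) = 0 + (-8 + 3/(-4 + (3 + 4)²))*(-53) = 0 + (-8 + 3/(-4 + 7²))*(-53) = 0 + (-8 + 3/(-4 + 49))*(-53) = 0 + (-8 + 3/45)*(-53) = 0 + (-8 + 3*(1/45))*(-53) = 0 + (-8 + 1/15)*(-53) = 0 - 119/15*(-53) = 0 + 6307/15 = 6307/15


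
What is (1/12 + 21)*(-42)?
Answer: -1771/2 ≈ -885.50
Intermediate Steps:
(1/12 + 21)*(-42) = (253/12)*(-42) = -1771/2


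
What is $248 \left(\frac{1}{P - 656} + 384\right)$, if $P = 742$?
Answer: $\frac{4095100}{43} \approx 95235.0$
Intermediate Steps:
$248 \left(\frac{1}{P - 656} + 384\right) = 248 \left(\frac{1}{742 - 656} + 384\right) = 248 \left(\frac{1}{86} + 384\right) = 248 \cdot \frac{33025}{86} = \frac{4095100}{43}$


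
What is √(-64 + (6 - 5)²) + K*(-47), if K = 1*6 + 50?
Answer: -2632 + 3*I*√7 ≈ -2632.0 + 7.9373*I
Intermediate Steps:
K = 56 (K = 6 + 50 = 56)
√(-64 + (6 - 5)²) + K*(-47) = √(-64 + (6 - 5)²) + 56*(-47) = √(-64 + 1²) - 2632 = √(-64 + 1) - 2632 = √(-63) - 2632 = 3*I*√7 - 2632 = -2632 + 3*I*√7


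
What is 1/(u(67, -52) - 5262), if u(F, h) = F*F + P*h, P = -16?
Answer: 1/59 ≈ 0.016949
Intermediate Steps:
u(F, h) = F² - 16*h (u(F, h) = F*F - 16*h = F² - 16*h)
1/(u(67, -52) - 5262) = 1/((67² - 16*(-52)) - 5262) = 1/((4489 + 832) - 5262) = 1/(5321 - 5262) = 1/59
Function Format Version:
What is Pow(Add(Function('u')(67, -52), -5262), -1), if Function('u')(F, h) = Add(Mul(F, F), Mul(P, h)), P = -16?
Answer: Rational(1, 59) ≈ 0.016949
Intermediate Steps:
Function('u')(F, h) = Add(Pow(F, 2), Mul(-16, h)) (Function('u')(F, h) = Add(Mul(F, F), Mul(-16, h)) = Add(Pow(F, 2), Mul(-16, h)))
Pow(Add(Function('u')(67, -52), -5262), -1) = Pow(Add(Add(Pow(67, 2), Mul(-16, -52)), -5262), -1) = Pow(Add(Add(4489, 832), -5262), -1) = Pow(Add(5321, -5262), -1) = Pow(59, -1) = Rational(1, 59)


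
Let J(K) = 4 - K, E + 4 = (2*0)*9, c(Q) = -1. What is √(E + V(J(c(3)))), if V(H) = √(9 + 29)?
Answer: √(-4 + √38) ≈ 1.4712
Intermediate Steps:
E = -4 (E = -4 + (2*0)*9 = -4 + 0*9 = -4 + 0 = -4)
V(H) = √38
√(E + V(J(c(3)))) = √(-4 + √38)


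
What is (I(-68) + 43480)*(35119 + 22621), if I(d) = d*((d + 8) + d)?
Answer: 3013104160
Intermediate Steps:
I(d) = d*(8 + 2*d) (I(d) = d*((8 + d) + d) = d*(8 + 2*d))
(I(-68) + 43480)*(35119 + 22621) = (2*(-68)*(4 - 68) + 43480)*(35119 + 22621) = (2*(-68)*(-64) + 43480)*57740 = (8704 + 43480)*57740 = 52184*57740 = 3013104160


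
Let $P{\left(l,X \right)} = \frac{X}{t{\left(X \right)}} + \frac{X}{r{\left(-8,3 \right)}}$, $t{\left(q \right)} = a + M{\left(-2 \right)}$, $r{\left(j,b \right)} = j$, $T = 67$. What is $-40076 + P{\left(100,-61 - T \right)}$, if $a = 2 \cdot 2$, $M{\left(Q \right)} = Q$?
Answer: $-40124$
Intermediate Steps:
$a = 4$
$t{\left(q \right)} = 2$ ($t{\left(q \right)} = 4 - 2 = 2$)
$P{\left(l,X \right)} = \frac{3 X}{8}$ ($P{\left(l,X \right)} = \frac{X}{2} + \frac{X}{-8} = X \frac{1}{2} + X \left(- \frac{1}{8}\right) = \frac{X}{2} - \frac{X}{8} = \frac{3 X}{8}$)
$-40076 + P{\left(100,-61 - T \right)} = -40076 + \frac{3 \left(-61 - 67\right)}{8} = -40076 + \frac{3}{8} \left(-128\right) = -40076 - 48 = -40124$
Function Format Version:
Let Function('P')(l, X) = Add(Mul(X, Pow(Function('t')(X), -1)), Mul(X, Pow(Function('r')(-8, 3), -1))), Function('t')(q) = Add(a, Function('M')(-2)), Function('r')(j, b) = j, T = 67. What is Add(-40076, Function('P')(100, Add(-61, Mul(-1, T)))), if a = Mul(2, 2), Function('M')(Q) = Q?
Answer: -40124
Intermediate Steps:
a = 4
Function('t')(q) = 2 (Function('t')(q) = Add(4, -2) = 2)
Function('P')(l, X) = Mul(Rational(3, 8), X) (Function('P')(l, X) = Add(Mul(X, Pow(2, -1)), Mul(X, Pow(-8, -1))) = Add(Mul(X, Rational(1, 2)), Mul(X, Rational(-1, 8))) = Add(Mul(Rational(1, 2), X), Mul(Rational(-1, 8), X)) = Mul(Rational(3, 8), X))
Add(-40076, Function('P')(100, Add(-61, Mul(-1, T)))) = Add(-40076, Mul(Rational(3, 8), Add(-61, Mul(-1, 67)))) = Add(-40076, Mul(Rational(3, 8), Add(-61, -67))) = Add(-40076, Mul(Rational(3, 8), -128)) = Add(-40076, -48) = -40124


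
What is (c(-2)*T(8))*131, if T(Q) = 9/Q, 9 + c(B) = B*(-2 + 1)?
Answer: -8253/8 ≈ -1031.6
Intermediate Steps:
c(B) = -9 - B (c(B) = -9 + B*(-2 + 1) = -9 + B*(-1) = -9 - B)
(c(-2)*T(8))*131 = ((-9 - 1*(-2))*(9/8))*131 = ((-9 + 2)*(9*(⅛)))*131 = -7*9/8*131 = -63/8*131 = -8253/8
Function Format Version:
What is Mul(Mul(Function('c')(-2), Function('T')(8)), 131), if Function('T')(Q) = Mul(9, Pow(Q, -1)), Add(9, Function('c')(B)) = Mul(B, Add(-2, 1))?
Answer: Rational(-8253, 8) ≈ -1031.6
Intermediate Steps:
Function('c')(B) = Add(-9, Mul(-1, B)) (Function('c')(B) = Add(-9, Mul(B, Add(-2, 1))) = Add(-9, Mul(B, -1)) = Add(-9, Mul(-1, B)))
Mul(Mul(Function('c')(-2), Function('T')(8)), 131) = Mul(Mul(Add(-9, Mul(-1, -2)), Mul(9, Pow(8, -1))), 131) = Mul(Mul(Add(-9, 2), Mul(9, Rational(1, 8))), 131) = Mul(Mul(-7, Rational(9, 8)), 131) = Mul(Rational(-63, 8), 131) = Rational(-8253, 8)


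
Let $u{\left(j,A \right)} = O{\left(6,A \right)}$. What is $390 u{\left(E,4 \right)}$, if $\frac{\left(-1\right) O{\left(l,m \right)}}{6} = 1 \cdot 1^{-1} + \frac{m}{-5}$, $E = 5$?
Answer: $-468$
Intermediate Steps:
$O{\left(l,m \right)} = -6 + \frac{6 m}{5}$ ($O{\left(l,m \right)} = - 6 \left(1 \cdot 1^{-1} + \frac{m}{-5}\right) = - 6 \left(1 \cdot 1 + m \left(- \frac{1}{5}\right)\right) = - 6 \left(1 - \frac{m}{5}\right) = -6 + \frac{6 m}{5}$)
$u{\left(j,A \right)} = -6 + \frac{6 A}{5}$
$390 u{\left(E,4 \right)} = 390 \left(-6 + \frac{6}{5} \cdot 4\right) = 390 \left(-6 + \frac{24}{5}\right) = 390 \left(- \frac{6}{5}\right) = -468$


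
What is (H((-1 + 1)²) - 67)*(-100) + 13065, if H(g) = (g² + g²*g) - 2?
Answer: 19965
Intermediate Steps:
H(g) = -2 + g² + g³ (H(g) = (g² + g³) - 2 = -2 + g² + g³)
(H((-1 + 1)²) - 67)*(-100) + 13065 = ((-2 + ((-1 + 1)²)² + ((-1 + 1)²)³) - 67)*(-100) + 13065 = ((-2 + (0²)² + (0²)³) - 67)*(-100) + 13065 = ((-2 + 0² + 0³) - 67)*(-100) + 13065 = ((-2 + 0 + 0) - 67)*(-100) + 13065 = (-2 - 67)*(-100) + 13065 = -69*(-100) + 13065 = 6900 + 13065 = 19965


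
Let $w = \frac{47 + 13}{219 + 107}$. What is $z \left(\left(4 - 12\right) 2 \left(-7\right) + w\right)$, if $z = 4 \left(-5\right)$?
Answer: $- \frac{365720}{163} \approx -2243.7$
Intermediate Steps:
$w = \frac{30}{163}$ ($w = \frac{60}{326} = 60 \cdot \frac{1}{326} = \frac{30}{163} \approx 0.18405$)
$z = -20$
$z \left(\left(4 - 12\right) 2 \left(-7\right) + w\right) = - 20 \left(\left(4 - 12\right) 2 \left(-7\right) + \frac{30}{163}\right) = - 20 \left(\left(-8\right) 2 \left(-7\right) + \frac{30}{163}\right) = - 20 \left(\left(-16\right) \left(-7\right) + \frac{30}{163}\right) = - 20 \left(112 + \frac{30}{163}\right) = \left(-20\right) \frac{18286}{163} = - \frac{365720}{163}$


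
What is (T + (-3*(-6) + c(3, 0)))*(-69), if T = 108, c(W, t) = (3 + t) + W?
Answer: -9108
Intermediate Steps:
c(W, t) = 3 + W + t
(T + (-3*(-6) + c(3, 0)))*(-69) = (108 + (-3*(-6) + (3 + 3 + 0)))*(-69) = (108 + (18 + 6))*(-69) = (108 + 24)*(-69) = 132*(-69) = -9108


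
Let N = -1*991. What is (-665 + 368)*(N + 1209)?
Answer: -64746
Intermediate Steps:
N = -991
(-665 + 368)*(N + 1209) = (-665 + 368)*(-991 + 1209) = -297*218 = -64746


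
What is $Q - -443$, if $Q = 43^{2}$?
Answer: $2292$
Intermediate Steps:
$Q = 1849$
$Q - -443 = 1849 - -443 = 1849 + 443 = 2292$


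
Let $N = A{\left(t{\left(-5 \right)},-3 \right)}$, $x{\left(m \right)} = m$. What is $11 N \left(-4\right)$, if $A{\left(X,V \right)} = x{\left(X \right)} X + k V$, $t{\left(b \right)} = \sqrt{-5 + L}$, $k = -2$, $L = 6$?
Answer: $-308$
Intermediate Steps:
$t{\left(b \right)} = 1$ ($t{\left(b \right)} = \sqrt{-5 + 6} = \sqrt{1} = 1$)
$A{\left(X,V \right)} = X^{2} - 2 V$ ($A{\left(X,V \right)} = X X - 2 V = X^{2} - 2 V$)
$N = 7$ ($N = 1^{2} - -6 = 1 + 6 = 7$)
$11 N \left(-4\right) = 11 \cdot 7 \left(-4\right) = 77 \left(-4\right) = -308$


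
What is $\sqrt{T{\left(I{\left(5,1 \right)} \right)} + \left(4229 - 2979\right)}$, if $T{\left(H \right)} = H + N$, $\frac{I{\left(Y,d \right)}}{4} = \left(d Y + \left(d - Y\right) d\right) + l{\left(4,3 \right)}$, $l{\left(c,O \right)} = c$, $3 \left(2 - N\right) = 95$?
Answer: $\frac{61 \sqrt{3}}{3} \approx 35.218$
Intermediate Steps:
$N = - \frac{89}{3}$ ($N = 2 - \frac{95}{3} = - \frac{89}{3} \approx -29.667$)
$I{\left(Y,d \right)} = 16 + 4 Y d + 4 d \left(d - Y\right)$ ($I{\left(Y,d \right)} = 4 \left(\left(d Y + \left(d - Y\right) d\right) + 4\right) = 4 \left(\left(Y d + d \left(d - Y\right)\right) + 4\right) = 4 \left(4 + Y d + d \left(d - Y\right)\right) = 16 + 4 Y d + 4 d \left(d - Y\right)$)
$T{\left(H \right)} = - \frac{89}{3} + H$ ($T{\left(H \right)} = H - \frac{89}{3} = - \frac{89}{3} + H$)
$\sqrt{T{\left(I{\left(5,1 \right)} \right)} + \left(4229 - 2979\right)} = \sqrt{\left(- \frac{89}{3} + \left(16 + 4 \cdot 1^{2}\right)\right) + \left(4229 - 2979\right)} = \sqrt{\left(- \frac{89}{3} + \left(16 + 4 \cdot 1\right)\right) + 1250} = \sqrt{\left(- \frac{89}{3} + \left(16 + 4\right)\right) + 1250} = \sqrt{\left(- \frac{89}{3} + 20\right) + 1250} = \sqrt{- \frac{29}{3} + 1250} = \sqrt{\frac{3721}{3}} = \frac{61 \sqrt{3}}{3}$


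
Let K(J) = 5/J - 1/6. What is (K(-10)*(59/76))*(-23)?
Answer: 1357/114 ≈ 11.904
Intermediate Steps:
K(J) = -⅙ + 5/J (K(J) = 5/J - 1*⅙ = 5/J - ⅙ = -⅙ + 5/J)
(K(-10)*(59/76))*(-23) = (((⅙)*(30 - 1*(-10))/(-10))*(59/76))*(-23) = (((⅙)*(-⅒)*(30 + 10))*(59*(1/76)))*(-23) = (((⅙)*(-⅒)*40)*(59/76))*(-23) = -⅔*59/76*(-23) = -59/114*(-23) = 1357/114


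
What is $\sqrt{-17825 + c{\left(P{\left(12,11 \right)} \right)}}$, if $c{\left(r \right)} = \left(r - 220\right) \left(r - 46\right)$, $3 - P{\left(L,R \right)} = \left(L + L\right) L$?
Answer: $\sqrt{149330} \approx 386.43$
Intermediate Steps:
$P{\left(L,R \right)} = 3 - 2 L^{2}$ ($P{\left(L,R \right)} = 3 - \left(L + L\right) L = 3 - 2 L L = 3 - 2 L^{2}$)
$c{\left(r \right)} = \left(-220 + r\right) \left(-46 + r\right)$
$\sqrt{-17825 + c{\left(P{\left(12,11 \right)} \right)}} = \sqrt{-17825 + \left(10120 + \left(3 - 2 \cdot 12^{2}\right)^{2} - 266 \left(3 - 2 \cdot 12^{2}\right)\right)} = \sqrt{-17825 + \left(10120 + \left(3 - 288\right)^{2} - 266 \left(3 - 288\right)\right)} = \sqrt{-17825 + \left(10120 + \left(-285\right)^{2} - -75810\right)} = \sqrt{-17825 + \left(10120 + 81225 + 75810\right)} = \sqrt{-17825 + 167155} = \sqrt{149330}$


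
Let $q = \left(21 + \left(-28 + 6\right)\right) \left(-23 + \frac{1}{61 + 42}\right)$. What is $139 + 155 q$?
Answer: $\frac{381357}{103} \approx 3702.5$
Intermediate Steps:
$q = \frac{2368}{103}$ ($q = \left(21 - 22\right) \left(-23 + \frac{1}{103}\right) = - (-23 + \frac{1}{103}) = \left(-1\right) \left(- \frac{2368}{103}\right) = \frac{2368}{103} \approx 22.99$)
$139 + 155 q = 139 + 155 \cdot \frac{2368}{103} = 139 + \frac{367040}{103} = \frac{381357}{103}$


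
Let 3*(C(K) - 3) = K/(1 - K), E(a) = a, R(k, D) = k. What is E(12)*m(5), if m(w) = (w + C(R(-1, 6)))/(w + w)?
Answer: 47/5 ≈ 9.4000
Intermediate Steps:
C(K) = 3 + K/(3*(1 - K)) (C(K) = 3 + (K/(1 - K))/3 = 3 + K/(3*(1 - K)))
m(w) = (17/6 + w)/(2*w) (m(w) = (w + (-9 + 8*(-1))/(3*(-1 - 1)))/(w + w) = (w + (1/3)*(-9 - 8)/(-2))/((2*w)) = (w + (1/3)*(-1/2)*(-17))*(1/(2*w)) = (w + 17/6)*(1/(2*w)) = (17/6 + w)*(1/(2*w)) = (17/6 + w)/(2*w))
E(12)*m(5) = 12*((1/12)*(17 + 6*5)/5) = 12*((1/12)*(1/5)*(17 + 30)) = 12*((1/12)*(1/5)*47) = 12*(47/60) = 47/5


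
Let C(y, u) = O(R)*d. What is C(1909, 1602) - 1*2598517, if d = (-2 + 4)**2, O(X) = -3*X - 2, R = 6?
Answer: -2598597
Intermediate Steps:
O(X) = -2 - 3*X
d = 4 (d = 2**2 = 4)
C(y, u) = -80 (C(y, u) = (-2 - 3*6)*4 = (-2 - 18)*4 = -20*4 = -80)
C(1909, 1602) - 1*2598517 = -80 - 1*2598517 = -80 - 2598517 = -2598597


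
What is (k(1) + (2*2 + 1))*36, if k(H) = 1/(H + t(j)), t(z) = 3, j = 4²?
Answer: 189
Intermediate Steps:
j = 16
k(H) = 1/(3 + H) (k(H) = 1/(H + 3) = 1/(3 + H))
(k(1) + (2*2 + 1))*36 = (1/(3 + 1) + (2*2 + 1))*36 = (1/4 + (4 + 1))*36 = (¼ + 5)*36 = (21/4)*36 = 189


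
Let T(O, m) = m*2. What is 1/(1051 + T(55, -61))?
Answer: 1/929 ≈ 0.0010764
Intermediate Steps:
T(O, m) = 2*m
1/(1051 + T(55, -61)) = 1/(1051 + 2*(-61)) = 1/(1051 - 122) = 1/929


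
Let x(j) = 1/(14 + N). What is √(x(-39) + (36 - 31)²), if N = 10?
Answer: √3606/12 ≈ 5.0042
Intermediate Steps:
x(j) = 1/24 (x(j) = 1/(14 + 10) = 1/24)
√(x(-39) + (36 - 31)²) = √(1/24 + (36 - 31)²) = √(1/24 + 5²) = √(1/24 + 25) = √(601/24) = √3606/12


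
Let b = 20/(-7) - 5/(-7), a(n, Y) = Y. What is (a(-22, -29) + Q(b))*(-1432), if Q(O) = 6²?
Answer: -10024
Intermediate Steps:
b = -15/7 (b = 20*(-⅐) - 5*(-⅐) = -20/7 + 5/7 = -15/7 ≈ -2.1429)
Q(O) = 36
(a(-22, -29) + Q(b))*(-1432) = (-29 + 36)*(-1432) = 7*(-1432) = -10024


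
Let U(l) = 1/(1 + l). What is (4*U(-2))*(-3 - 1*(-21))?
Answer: -72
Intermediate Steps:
(4*U(-2))*(-3 - 1*(-21)) = (4/(1 - 2))*(-3 - 1*(-21)) = (4/(-1))*(-3 + 21) = (4*(-1))*18 = -4*18 = -72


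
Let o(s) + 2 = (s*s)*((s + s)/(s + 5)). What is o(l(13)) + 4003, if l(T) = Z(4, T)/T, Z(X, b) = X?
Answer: 46655789/11661 ≈ 4001.0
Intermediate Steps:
l(T) = 4/T
o(s) = -2 + 2*s**3/(5 + s) (o(s) = -2 + (s*s)*((s + s)/(s + 5)) = -2 + s**2*((2*s)/(5 + s)) = -2 + s**2*(2*s/(5 + s)) = -2 + 2*s**3/(5 + s))
o(l(13)) + 4003 = 2*(-5 + (4/13)**3 - 4/13)/(5 + 4/13) + 4003 = 2*(-5 + (4*(1/13))**3 - 4/13)/(5 + 4*(1/13)) + 4003 = 2*(-5 + (4/13)**3 - 1*4/13)/(5 + 4/13) + 4003 = 2*(-5 + 64/2197 - 4/13)/(69/13) + 4003 = 2*(13/69)*(-11597/2197) + 4003 = -23194/11661 + 4003 = 46655789/11661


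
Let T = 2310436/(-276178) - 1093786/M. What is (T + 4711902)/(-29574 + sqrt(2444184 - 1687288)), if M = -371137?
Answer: -57594030319475496999/361173426130542935 - 241484403855243174*sqrt(47306)/11196376210046830985 ≈ -164.15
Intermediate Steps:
T = -277704327912/51249937193 (T = 2310436/(-276178) - 1093786/(-371137) = 2310436*(-1/276178) - 1093786*(-1/371137) = -1155218/138089 + 1093786/371137 = -277704327912/51249937193 ≈ -5.4186)
(T + 4711902)/(-29574 + sqrt(2444184 - 1687288)) = (-277704327912/51249937193 + 4711902)/(-29574 + sqrt(2444184 - 1687288)) = 241484403855243174/(51249937193*(-29574 + sqrt(756896))) = 241484403855243174/(51249937193*(-29574 + 4*sqrt(47306)))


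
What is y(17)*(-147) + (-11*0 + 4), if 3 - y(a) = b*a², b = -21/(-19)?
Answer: 883840/19 ≈ 46518.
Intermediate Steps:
b = 21/19 (b = -21*(-1/19) = 21/19 ≈ 1.1053)
y(a) = 3 - 21*a²/19
y(17)*(-147) + (-11*0 + 4) = (3 - 21/19*17²)*(-147) + (-11*0 + 4) = (3 - 21/19*289)*(-147) + (0 + 4) = (3 - 6069/19)*(-147) + 4 = -6012/19*(-147) + 4 = 883764/19 + 4 = 883840/19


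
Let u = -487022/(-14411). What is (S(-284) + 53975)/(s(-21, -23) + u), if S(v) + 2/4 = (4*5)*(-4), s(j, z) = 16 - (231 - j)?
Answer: -1553347279/5827948 ≈ -266.53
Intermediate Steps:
s(j, z) = -215 + j (s(j, z) = 16 + (-231 + j) = -215 + j)
S(v) = -161/2 (S(v) = -½ + (4*5)*(-4) = -½ + 20*(-4) = -½ - 80 = -161/2)
u = 487022/14411 (u = -487022*(-1/14411) = 487022/14411 ≈ 33.795)
(S(-284) + 53975)/(s(-21, -23) + u) = (-161/2 + 53975)/((-215 - 21) + 487022/14411) = 107789/(2*(-236 + 487022/14411)) = 107789/(2*(-2913974/14411)) = (107789/2)*(-14411/2913974) = -1553347279/5827948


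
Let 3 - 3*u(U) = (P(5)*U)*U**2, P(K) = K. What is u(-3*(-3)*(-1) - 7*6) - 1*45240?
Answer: 175846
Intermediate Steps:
u(U) = 1 - 5*U**3/3 (u(U) = 1 - 5*U*U**2/3 = 1 - 5*U**3/3)
u(-3*(-3)*(-1) - 7*6) - 1*45240 = (1 - 5*(-3*(-3)*(-1) - 7*6)**3/3) - 1*45240 = (1 - 5*(9*(-1) - 42)**3/3) - 45240 = (1 - 5*(-9 - 42)**3/3) - 45240 = (1 - 5/3*(-51)**3) - 45240 = (1 - 5/3*(-132651)) - 45240 = (1 + 221085) - 45240 = 221086 - 45240 = 175846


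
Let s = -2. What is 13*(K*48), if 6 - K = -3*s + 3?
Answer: -1872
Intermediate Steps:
K = -3 (K = 6 - (-3*(-2) + 3) = 6 - (6 + 3) = 6 - 1*9 = 6 - 9 = -3)
13*(K*48) = 13*(-3*48) = 13*(-144) = -1872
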